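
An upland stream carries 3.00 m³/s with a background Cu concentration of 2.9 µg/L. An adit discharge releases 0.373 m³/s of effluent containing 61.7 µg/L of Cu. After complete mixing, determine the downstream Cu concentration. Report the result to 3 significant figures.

9.40 µg/L

Conservation of mass: C = (3.000·2.900 + 0.3730·61.70) / 3.373 = 31.71/3.373 = 9.402 µg/L.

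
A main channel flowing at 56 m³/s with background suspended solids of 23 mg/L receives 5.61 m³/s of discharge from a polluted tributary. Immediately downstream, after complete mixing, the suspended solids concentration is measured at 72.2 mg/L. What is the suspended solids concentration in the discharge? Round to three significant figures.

563 mg/L

Mass balance: 56.00·23.00 + 5.610·Cₑ = 61.61·72.20
→ Cₑ = (61.61·72.20 − 56.00·23.00) / 5.610 = 563.3 mg/L.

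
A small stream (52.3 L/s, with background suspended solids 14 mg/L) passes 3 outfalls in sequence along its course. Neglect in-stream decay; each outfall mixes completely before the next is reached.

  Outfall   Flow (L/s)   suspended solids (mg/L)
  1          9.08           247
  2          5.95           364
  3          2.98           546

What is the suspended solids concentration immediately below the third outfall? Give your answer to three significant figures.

96.3 mg/L

Outfall 1: combined Q = 61.38 L/s; C = (52.30·14.00 + 9.080·247.0)/61.38 = 48.47 mg/L.
Outfall 2: combined Q = 67.33 L/s; C = (61.38·48.47 + 5.950·364.0)/67.33 = 76.35 mg/L.
Outfall 3: combined Q = 70.31 L/s; C = (67.33·76.35 + 2.980·546.0)/70.31 = 96.26 mg/L.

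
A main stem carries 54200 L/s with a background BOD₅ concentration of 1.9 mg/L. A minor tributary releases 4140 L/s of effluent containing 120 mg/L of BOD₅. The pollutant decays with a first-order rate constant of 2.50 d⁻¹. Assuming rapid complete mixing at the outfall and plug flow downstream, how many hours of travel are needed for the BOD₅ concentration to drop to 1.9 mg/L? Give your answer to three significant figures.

Flow-weighted average: C = (54200·1.900 + 4140·120.0) / 58340 = 599800/58340 = 10.28 mg/L.
10.28·exp(−k·t) = 1.9 → t = ln(10.28/1.9)/k = 58350 s = 16.21 h.

16.2 h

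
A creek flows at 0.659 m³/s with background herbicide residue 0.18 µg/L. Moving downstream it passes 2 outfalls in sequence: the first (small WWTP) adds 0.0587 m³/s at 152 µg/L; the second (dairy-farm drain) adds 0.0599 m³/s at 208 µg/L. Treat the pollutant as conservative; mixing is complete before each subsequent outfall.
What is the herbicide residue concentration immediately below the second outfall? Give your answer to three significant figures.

Below outfall 1: Q → 0.7177 m³/s, C = (0.6590·0.1800 + 0.05870·152.0)/0.7177 = 12.60 µg/L.
Below outfall 2: Q → 0.7776 m³/s, C = (0.7177·12.60 + 0.05990·208.0)/0.7776 = 27.65 µg/L.

27.6 µg/L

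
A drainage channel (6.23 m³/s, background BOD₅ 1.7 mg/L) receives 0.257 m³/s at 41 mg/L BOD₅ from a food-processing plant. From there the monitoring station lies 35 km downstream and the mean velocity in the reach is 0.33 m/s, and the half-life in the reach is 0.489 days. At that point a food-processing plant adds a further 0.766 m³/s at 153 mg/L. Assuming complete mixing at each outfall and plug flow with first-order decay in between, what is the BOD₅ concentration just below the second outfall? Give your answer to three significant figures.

16.7 mg/L

Mass balance: C = (6.230·1.700 + 0.2570·41.00) / 6.487 = 21.13/6.487 = 3.257 mg/L; combined flow 6.487 m³/s.
Travel time t = 35·1000 / 0.33 = 106100 s = 29.46 h.
Half-life 0.489 d → k = ln 2 / 0.489 = 1.417 d⁻¹.
Decay over the reach: 3.257·exp(−kt) = 3.257·0.1755 = 0.5716 mg/L.
At the second outfall, C = (6.487·0.5716 + 0.7660·153.0) / (6.487 + 0.7660) = 16.67 mg/L.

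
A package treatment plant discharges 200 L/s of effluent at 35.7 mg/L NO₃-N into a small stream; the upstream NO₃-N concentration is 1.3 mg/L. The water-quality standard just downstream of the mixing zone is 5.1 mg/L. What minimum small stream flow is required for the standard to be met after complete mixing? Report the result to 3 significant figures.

1610 L/s

Set C_mix = 5.1: (Q·1.300 + 200.0·35.70) / (Q + 200.0) = 5.1
→ Q = 200.0·(35.70 − 5.1)/(5.1 − 1.300) = 1611 L/s.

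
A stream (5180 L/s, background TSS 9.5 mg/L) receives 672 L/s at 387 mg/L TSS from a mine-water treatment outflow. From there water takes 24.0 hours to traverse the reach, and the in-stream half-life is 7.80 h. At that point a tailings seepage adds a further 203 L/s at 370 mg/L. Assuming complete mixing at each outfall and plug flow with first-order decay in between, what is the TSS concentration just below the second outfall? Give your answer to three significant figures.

18.5 mg/L

Mixed concentration C = ΣQC/ΣQ = (5180·9.500 + 672.0·387.0) / 5852 = 309300/5852 = 52.85 mg/L; combined flow 5852 L/s.
Half-life 7.80 h → k = ln 2 / 7.80 = 0.08887 h⁻¹ = 2.133 d⁻¹.
Applying C = C₀e^(−kt): 52.85 × 0.1185 = 6.263 mg/L.
At the second outfall, C = (5852·6.263 + 203.0·370.0) / (5852 + 203.0) = 18.46 mg/L.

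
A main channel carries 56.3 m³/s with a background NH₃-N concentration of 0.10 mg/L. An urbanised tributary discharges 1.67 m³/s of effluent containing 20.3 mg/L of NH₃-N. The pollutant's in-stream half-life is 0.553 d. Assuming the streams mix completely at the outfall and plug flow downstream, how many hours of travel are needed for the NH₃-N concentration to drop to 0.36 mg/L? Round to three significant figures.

Mixed concentration C = ΣQC/ΣQ = (56.30·0.1000 + 1.670·20.30) / 57.97 = 39.53/57.97 = 0.6819 mg/L.
Half-life 0.553 d → k = ln 2 / 0.553 = 1.253 d⁻¹.
0.6819·exp(−k·t) = 0.36 → t = ln(0.6819/0.36)/k = 44030 s = 12.23 h.

12.2 h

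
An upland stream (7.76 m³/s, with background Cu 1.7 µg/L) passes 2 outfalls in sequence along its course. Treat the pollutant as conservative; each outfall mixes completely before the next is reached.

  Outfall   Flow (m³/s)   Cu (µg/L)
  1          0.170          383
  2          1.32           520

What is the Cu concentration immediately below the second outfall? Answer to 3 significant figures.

Below outfall 1: Q → 7.930 m³/s, C = (7.760·1.700 + 0.1700·383.0)/7.930 = 9.874 µg/L.
Below outfall 2: Q → 9.250 m³/s, C = (7.930·9.874 + 1.320·520.0)/9.250 = 82.67 µg/L.

82.7 µg/L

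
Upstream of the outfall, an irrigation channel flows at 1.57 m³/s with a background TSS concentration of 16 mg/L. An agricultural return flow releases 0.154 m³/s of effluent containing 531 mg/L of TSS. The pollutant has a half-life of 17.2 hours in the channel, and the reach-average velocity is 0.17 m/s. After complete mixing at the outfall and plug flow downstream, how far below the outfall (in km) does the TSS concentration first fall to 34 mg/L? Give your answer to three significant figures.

9.12 km

Flow-weighted average: C = (1.570·16.00 + 0.1540·531.0) / 1.724 = 106.9/1.724 = 62.00 mg/L.
Half-life 17.2 h → k = ln 2 / 17.2 = 0.04030 h⁻¹ = 0.9672 d⁻¹.
Set 62.00·exp(−k·t) = 34 → t = ln(62.00/34)/k = 53670 s = 14.91 h.
Distance = v·t = 0.17·53670 = 9124 m = 9.124 km.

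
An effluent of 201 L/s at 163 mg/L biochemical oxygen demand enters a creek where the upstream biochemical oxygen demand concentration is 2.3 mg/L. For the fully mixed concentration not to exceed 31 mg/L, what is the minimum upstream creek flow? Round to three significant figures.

924 L/s

Set C_mix = 31: (Q·2.300 + 201.0·163.0) / (Q + 201.0) = 31
→ Q = 201.0·(163.0 − 31)/(31 − 2.300) = 924.5 L/s.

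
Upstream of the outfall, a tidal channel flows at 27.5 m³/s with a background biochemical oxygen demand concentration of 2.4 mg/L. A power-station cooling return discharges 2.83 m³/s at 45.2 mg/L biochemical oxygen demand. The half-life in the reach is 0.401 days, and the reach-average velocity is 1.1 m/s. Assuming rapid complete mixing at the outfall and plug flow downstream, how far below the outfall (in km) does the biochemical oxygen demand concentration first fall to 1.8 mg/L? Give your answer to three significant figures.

Flow-weighted average: C = (27.50·2.400 + 2.830·45.20) / 30.33 = 193.9/30.33 = 6.394 mg/L.
Half-life 0.401 d → k = ln 2 / 0.401 = 1.729 d⁻¹.
Set 6.394·exp(−k·t) = 1.8 → t = ln(6.394/1.8)/k = 63360 s = 17.60 h.
Distance = v·t = 1.1·63360 = 69690 m = 69.69 km.

69.7 km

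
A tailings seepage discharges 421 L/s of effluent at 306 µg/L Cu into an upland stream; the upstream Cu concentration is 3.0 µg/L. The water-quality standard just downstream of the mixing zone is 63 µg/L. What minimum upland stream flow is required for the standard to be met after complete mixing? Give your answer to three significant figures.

1710 L/s

Set C_mix = 63: (Q·3.000 + 421.0·306.0) / (Q + 421.0) = 63
→ Q = 421.0·(306.0 − 63)/(63 − 3.000) = 1705 L/s.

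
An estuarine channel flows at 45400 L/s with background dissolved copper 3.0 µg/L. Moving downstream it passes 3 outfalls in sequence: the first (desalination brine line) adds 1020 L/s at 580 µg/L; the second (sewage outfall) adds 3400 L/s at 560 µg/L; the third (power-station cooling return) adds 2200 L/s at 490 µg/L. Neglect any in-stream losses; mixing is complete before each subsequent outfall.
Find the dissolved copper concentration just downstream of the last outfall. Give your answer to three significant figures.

71.3 µg/L

Below outfall 1: Q → 46420 L/s, C = (45400·3.000 + 1020·580.0)/46420 = 15.68 µg/L.
Below outfall 2: Q → 49820 L/s, C = (46420·15.68 + 3400·560.0)/49820 = 52.83 µg/L.
Below outfall 3: Q → 52020 L/s, C = (49820·52.83 + 2200·490.0)/52020 = 71.31 µg/L.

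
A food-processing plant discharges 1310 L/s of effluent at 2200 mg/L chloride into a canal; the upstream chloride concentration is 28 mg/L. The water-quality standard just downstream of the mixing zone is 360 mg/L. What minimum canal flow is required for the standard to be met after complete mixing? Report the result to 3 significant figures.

7260 L/s

Set C_mix = 360: (Q·28.00 + 1310·2200) / (Q + 1310) = 360
→ Q = 1310·(2200 − 360)/(360 − 28.00) = 7260 L/s.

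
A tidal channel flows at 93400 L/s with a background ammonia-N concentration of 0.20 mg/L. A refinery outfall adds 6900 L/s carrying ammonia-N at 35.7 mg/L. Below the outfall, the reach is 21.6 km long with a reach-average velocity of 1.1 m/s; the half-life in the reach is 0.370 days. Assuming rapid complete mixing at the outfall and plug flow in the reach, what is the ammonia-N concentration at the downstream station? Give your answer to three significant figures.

Mixed concentration C = ΣQC/ΣQ = (93400·0.2000 + 6900·35.70) / 100300 = 265000/100300 = 2.642 mg/L.
Travel time t = 21.6·1000 / 1.1 = 19640 s = 5.455 h.
Half-life 0.370 d → k = ln 2 / 0.370 = 1.873 d⁻¹.
Decay over the reach: 2.642·exp(−kt) = 2.642·0.6533 = 1.726 mg/L.

1.73 mg/L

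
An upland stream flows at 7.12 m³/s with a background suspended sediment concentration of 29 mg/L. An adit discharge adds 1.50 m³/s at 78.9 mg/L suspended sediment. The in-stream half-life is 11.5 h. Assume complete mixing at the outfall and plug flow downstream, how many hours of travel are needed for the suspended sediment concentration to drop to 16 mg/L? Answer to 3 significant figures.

After mixing, C = (7.120·29.00 + 1.500·78.90) / 8.620 = 324.8/8.620 = 37.68 mg/L.
Half-life 11.5 h → k = ln 2 / 11.5 = 0.06027 h⁻¹ = 1.447 d⁻¹.
37.68·exp(−k·t) = 16 → t = ln(37.68/16)/k = 51160 s = 14.21 h.

14.2 h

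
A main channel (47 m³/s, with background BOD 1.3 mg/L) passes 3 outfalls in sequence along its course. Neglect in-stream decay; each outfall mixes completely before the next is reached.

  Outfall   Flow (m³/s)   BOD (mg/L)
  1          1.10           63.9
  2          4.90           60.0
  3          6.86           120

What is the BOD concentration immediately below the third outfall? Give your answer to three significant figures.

20.9 mg/L

After outfall 1: Q = 47.00 + 1.100 = 48.10 m³/s; C = (47.00·1.300 + 1.100·63.90)/48.10 = 2.732 mg/L.
After outfall 2: Q = 48.10 + 4.900 = 53.00 m³/s; C = (48.10·2.732 + 4.900·60.00)/53.00 = 8.026 mg/L.
After outfall 3: Q = 53.00 + 6.860 = 59.86 m³/s; C = (53.00·8.026 + 6.860·120.0)/59.86 = 20.86 mg/L.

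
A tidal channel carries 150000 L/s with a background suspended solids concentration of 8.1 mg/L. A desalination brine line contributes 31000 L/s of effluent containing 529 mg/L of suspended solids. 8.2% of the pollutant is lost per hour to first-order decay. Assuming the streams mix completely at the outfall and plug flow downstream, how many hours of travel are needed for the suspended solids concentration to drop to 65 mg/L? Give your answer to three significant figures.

4.72 h

After mixing, C = (150000·8.100 + 31000·529.0) / 181000 = 17610000/181000 = 97.31 mg/L.
8.2%/h lost → k = −ln(1 − 0.082) = 0.08556 h⁻¹.
97.31·exp(−k·t) = 65 → t = ln(97.31/65)/k = 16980 s = 4.717 h.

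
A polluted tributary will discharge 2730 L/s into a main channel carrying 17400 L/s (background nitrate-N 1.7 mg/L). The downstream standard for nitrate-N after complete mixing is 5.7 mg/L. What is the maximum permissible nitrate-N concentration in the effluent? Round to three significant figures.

At the limit, (Qr·Cr + Qe·Cₑ)/(Qr + Qe) = 5.7:
Cₑ = (20130·5.7 − 17400·1.700) / 2730 = 31.19 mg/L.

31.2 mg/L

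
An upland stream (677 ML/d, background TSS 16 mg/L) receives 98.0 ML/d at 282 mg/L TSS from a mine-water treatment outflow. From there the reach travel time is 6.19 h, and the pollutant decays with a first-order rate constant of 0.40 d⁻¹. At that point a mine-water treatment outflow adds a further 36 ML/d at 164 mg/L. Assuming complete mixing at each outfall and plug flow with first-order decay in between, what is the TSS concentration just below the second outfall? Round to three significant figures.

50.1 mg/L

Mixed concentration C = ΣQC/ΣQ = (677.0·16.00 + 98.00·282.0) / 775.0 = 38470/775.0 = 49.64 mg/L; combined flow 775.0 ML/d.
After decay, C = 49.64 × e^(−kt) = 49.64 × 0.9020 = 44.77 mg/L.
Second outfall: C = (775.0·44.77 + 36.00·164.0)/811.0 = 50.06 mg/L.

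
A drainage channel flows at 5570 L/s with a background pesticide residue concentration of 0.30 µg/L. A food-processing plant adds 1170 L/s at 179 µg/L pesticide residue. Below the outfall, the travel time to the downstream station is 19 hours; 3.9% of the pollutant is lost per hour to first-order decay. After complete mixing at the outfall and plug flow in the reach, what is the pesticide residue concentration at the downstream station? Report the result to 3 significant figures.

Conservation of mass: C = (5570·0.3000 + 1170·179.0) / 6740 = 211100/6740 = 31.32 µg/L.
3.9%/h lost → k = −ln(1 − 0.039) = 0.03978 h⁻¹.
Decay over the reach: 31.32·exp(−kt) = 31.32·0.4696 = 14.71 µg/L.

14.7 µg/L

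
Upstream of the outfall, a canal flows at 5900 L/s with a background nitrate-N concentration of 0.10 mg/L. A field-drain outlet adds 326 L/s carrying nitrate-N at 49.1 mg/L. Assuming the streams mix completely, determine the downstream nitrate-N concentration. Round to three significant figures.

2.67 mg/L

Flow-weighted average: C = (5900·0.1000 + 326.0·49.10) / 6226 = 16600/6226 = 2.666 mg/L.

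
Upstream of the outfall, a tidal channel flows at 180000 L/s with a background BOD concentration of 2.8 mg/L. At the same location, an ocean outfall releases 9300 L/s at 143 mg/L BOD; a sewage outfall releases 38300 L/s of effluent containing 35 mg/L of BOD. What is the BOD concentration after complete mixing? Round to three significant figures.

13.9 mg/L

Flow-weighted average: C = (180000·2.800 + 9300·143.0 + 38300·35.00) / 227600 = 3174000/227600 = 13.95 mg/L.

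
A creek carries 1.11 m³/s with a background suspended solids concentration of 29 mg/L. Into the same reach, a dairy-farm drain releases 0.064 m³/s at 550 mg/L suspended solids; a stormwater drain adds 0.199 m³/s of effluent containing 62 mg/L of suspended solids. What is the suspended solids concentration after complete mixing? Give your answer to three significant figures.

Conservation of mass: C = (1.110·29.00 + 0.06400·550.0 + 0.1990·62.00) / 1.373 = 79.73/1.373 = 58.07 mg/L.

58.1 mg/L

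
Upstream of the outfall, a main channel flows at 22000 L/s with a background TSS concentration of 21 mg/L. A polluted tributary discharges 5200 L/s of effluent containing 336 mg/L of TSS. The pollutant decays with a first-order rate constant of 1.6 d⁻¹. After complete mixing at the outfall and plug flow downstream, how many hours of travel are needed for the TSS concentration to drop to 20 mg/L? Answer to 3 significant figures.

21.0 h

Mixed concentration C = ΣQC/ΣQ = (22000·21.00 + 5200·336.0) / 27200 = 2209000/27200 = 81.22 mg/L.
81.22·exp(−k·t) = 20 → t = ln(81.22/20)/k = 75680 s = 21.02 h.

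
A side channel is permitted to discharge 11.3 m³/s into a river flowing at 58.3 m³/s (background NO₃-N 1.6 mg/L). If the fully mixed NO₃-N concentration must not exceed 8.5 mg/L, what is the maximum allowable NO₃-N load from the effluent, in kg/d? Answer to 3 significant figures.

43100 kg/d

Mass balance at the limit: 58.30·1.600 + 11.30·Cₑ = 69.60·8.5 → Cₑ = 44.10 mg/L.
Load = 11.30 m³/s × 44.10 g/m³ × 86 400 s/d = 43050 kg/d.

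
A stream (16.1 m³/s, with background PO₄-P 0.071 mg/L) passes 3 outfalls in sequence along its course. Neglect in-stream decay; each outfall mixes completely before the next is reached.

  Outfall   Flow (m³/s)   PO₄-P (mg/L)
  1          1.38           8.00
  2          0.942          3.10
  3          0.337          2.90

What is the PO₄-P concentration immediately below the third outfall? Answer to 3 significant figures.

Below outfall 1: Q → 17.48 m³/s, C = (16.10·0.07100 + 1.380·8.000)/17.48 = 0.6970 mg/L.
Below outfall 2: Q → 18.42 m³/s, C = (17.48·0.6970 + 0.9420·3.100)/18.42 = 0.8199 mg/L.
Below outfall 3: Q → 18.76 m³/s, C = (18.42·0.8199 + 0.3370·2.900)/18.76 = 0.8572 mg/L.

0.857 mg/L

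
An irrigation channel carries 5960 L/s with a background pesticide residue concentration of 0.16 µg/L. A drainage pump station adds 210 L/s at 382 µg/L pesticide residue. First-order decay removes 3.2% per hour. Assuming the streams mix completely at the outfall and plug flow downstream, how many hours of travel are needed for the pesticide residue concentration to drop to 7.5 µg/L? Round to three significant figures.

17.3 h

Conservation of mass: C = (5960·0.1600 + 210.0·382.0) / 6170 = 81170/6170 = 13.16 µg/L.
3.2%/h lost → k = −ln(1 − 0.032) = 0.03252 h⁻¹.
13.16·exp(−k·t) = 7.5 → t = ln(13.16/7.5)/k = 62210 s = 17.28 h.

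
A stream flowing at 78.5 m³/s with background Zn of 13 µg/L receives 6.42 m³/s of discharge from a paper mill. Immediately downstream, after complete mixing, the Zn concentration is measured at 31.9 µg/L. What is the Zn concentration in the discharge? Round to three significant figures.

263 µg/L

Mass balance: 78.50·13.00 + 6.420·Cₑ = 84.92·31.90
→ Cₑ = (84.92·31.90 − 78.50·13.00) / 6.420 = 263.0 µg/L.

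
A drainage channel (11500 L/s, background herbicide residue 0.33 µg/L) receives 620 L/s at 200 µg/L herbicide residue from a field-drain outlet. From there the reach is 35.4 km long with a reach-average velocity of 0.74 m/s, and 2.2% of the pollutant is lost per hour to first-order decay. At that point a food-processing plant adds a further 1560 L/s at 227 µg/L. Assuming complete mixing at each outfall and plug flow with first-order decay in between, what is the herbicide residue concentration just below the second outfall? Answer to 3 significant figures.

Flow-weighted average: C = (11500·0.3300 + 620.0·200.0) / 12120 = 127800/12120 = 10.54 µg/L; combined flow 12120 L/s.
Travel time t = 35.4·1000 / 0.74 = 47840 s = 13.29 h.
2.2%/h lost → k = −ln(1 − 0.022) = 0.02225 h⁻¹.
Applying C = C₀e^(−kt): 10.54 × 0.7441 = 7.846 µg/L.
Second outfall: C = (12120·7.846 + 1560·227.0)/13680 = 32.84 µg/L.

32.8 µg/L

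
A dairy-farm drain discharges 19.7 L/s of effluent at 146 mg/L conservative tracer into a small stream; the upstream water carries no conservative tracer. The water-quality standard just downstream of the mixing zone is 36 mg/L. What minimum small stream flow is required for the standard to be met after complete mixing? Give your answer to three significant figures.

Set C_mix = 36: (Q·0 + 19.70·146.0) / (Q + 19.70) = 36
→ Q = 19.70·(146.0 − 36)/(36 − 0) = 60.19 L/s.

60.2 L/s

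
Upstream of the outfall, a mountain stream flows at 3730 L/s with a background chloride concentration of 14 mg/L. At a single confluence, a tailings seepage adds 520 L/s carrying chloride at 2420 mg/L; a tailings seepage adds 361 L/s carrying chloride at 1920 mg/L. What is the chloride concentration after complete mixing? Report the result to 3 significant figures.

Mass balance: C = (3730·14.00 + 520.0·2420 + 361.0·1920) / 4611 = 2004000/4611 = 434.6 mg/L.

435 mg/L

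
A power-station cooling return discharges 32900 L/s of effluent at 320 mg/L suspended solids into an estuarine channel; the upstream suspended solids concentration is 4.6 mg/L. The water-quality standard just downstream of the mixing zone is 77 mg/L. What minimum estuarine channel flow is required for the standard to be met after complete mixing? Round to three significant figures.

110000 L/s

Set C_mix = 77: (Q·4.600 + 32900·320.0) / (Q + 32900) = 77
→ Q = 32900·(320.0 − 77)/(77 − 4.600) = 110400 L/s.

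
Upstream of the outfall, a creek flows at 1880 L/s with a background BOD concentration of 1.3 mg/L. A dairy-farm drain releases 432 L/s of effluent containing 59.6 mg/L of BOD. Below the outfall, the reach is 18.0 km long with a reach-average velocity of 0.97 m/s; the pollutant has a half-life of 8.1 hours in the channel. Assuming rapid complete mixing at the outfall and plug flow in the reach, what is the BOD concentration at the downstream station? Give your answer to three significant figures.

7.84 mg/L

Flow-weighted average: C = (1880·1.300 + 432.0·59.60) / 2312 = 28190/2312 = 12.19 mg/L.
Travel time t = 18.0·1000 / 0.97 = 18560 s = 5.155 h.
Half-life 8.1 h → k = ln 2 / 8.1 = 0.08557 h⁻¹ = 2.054 d⁻¹.
Applying C = C₀e^(−kt): 12.19 × 0.6433 = 7.844 mg/L.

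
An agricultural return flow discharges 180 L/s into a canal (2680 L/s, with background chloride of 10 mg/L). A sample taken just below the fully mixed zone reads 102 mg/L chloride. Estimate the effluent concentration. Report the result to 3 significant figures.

Mass balance: 2680·10.00 + 180.0·Cₑ = 2860·102.0
→ Cₑ = (2860·102.0 − 2680·10.00) / 180.0 = 1472 mg/L.

1470 mg/L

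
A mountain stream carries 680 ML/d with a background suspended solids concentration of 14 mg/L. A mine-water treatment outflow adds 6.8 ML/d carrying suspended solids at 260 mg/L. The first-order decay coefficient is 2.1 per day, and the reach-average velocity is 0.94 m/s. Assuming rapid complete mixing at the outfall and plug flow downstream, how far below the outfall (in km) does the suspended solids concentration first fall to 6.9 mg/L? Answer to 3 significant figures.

Flow-weighted average: C = (680.0·14.00 + 6.800·260.0) / 686.8 = 11290/686.8 = 16.44 mg/L.
Set 16.44·exp(−k·t) = 6.9 → t = ln(16.44/6.9)/k = 35710 s = 9.919 h.
Distance = v·t = 0.94·35710 = 33570 m = 33.57 km.

33.6 km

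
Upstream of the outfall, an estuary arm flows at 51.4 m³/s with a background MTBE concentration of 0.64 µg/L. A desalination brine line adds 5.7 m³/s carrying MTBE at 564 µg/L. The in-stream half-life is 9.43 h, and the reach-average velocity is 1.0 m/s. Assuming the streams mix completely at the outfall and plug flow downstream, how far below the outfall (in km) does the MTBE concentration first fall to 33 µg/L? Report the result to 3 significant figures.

Mixed concentration C = ΣQC/ΣQ = (51.40·0.6400 + 5.700·564.0) / 57.10 = 3248/57.10 = 56.88 µg/L.
Half-life 9.43 h → k = ln 2 / 9.43 = 0.07350 h⁻¹ = 1.764 d⁻¹.
Set 56.88·exp(−k·t) = 33 → t = ln(56.88/33)/k = 26660 s = 7.406 h.
Distance = v·t = 1.0·26660 = 26660 m = 26.66 km.

26.7 km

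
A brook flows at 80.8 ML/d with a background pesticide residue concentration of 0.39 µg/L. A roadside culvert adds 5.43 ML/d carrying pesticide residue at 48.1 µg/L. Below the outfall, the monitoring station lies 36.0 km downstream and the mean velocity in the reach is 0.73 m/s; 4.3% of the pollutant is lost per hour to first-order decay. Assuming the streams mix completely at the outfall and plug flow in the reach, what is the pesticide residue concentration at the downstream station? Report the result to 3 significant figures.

After mixing, C = (80.80·0.3900 + 5.430·48.10) / 86.23 = 292.7/86.23 = 3.394 µg/L.
Travel time t = 36.0·1000 / 0.73 = 49320 s = 13.70 h.
4.3%/h lost → k = −ln(1 − 0.043) = 0.04395 h⁻¹.
Applying C = C₀e^(−kt): 3.394 × 0.5477 = 1.859 µg/L.

1.86 µg/L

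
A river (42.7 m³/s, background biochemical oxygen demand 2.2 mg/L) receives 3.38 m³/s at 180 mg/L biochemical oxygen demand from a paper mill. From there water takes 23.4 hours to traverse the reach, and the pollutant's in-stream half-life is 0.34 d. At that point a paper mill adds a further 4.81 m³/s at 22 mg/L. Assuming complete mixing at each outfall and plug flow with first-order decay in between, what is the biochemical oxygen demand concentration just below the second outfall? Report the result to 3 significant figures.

3.97 mg/L

Conservation of mass: C = (42.70·2.200 + 3.380·180.0) / 46.08 = 702.3/46.08 = 15.24 mg/L; combined flow 46.08 m³/s.
Half-life 0.34 d → k = ln 2 / 0.34 = 2.039 d⁻¹.
After decay, C = 15.24 × e^(−kt) = 15.24 × 0.1370 = 2.088 mg/L.
At the second outfall, C = (46.08·2.088 + 4.810·22.00) / (46.08 + 4.810) = 3.970 mg/L.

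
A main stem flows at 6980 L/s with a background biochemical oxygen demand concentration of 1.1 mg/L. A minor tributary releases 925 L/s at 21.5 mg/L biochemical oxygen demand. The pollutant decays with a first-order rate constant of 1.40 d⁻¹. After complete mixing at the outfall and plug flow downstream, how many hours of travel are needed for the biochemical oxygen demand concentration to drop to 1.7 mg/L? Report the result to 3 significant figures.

12.3 h

Flow-weighted average: C = (6980·1.100 + 925.0·21.50) / 7905 = 27570/7905 = 3.487 mg/L.
3.487·exp(−k·t) = 1.7 → t = ln(3.487/1.7)/k = 44340 s = 12.32 h.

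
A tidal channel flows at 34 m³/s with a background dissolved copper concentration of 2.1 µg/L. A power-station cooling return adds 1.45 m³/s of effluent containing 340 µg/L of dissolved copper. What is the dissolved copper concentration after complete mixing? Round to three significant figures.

After mixing, C = (34.00·2.100 + 1.450·340.0) / 35.45 = 564.4/35.45 = 15.92 µg/L.

15.9 µg/L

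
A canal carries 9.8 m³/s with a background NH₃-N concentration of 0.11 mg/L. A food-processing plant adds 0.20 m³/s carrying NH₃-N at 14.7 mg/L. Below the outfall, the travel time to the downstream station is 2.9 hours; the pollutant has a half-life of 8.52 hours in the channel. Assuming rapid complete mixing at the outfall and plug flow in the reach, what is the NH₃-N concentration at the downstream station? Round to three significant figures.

0.317 mg/L

Flow-weighted average: C = (9.800·0.1100 + 0.2000·14.70) / 10.00 = 4.018/10.00 = 0.4018 mg/L.
Half-life 8.52 h → k = ln 2 / 8.52 = 0.08136 h⁻¹ = 1.953 d⁻¹.
Applying C = C₀e^(−kt): 0.4018 × 0.7898 = 0.3174 mg/L.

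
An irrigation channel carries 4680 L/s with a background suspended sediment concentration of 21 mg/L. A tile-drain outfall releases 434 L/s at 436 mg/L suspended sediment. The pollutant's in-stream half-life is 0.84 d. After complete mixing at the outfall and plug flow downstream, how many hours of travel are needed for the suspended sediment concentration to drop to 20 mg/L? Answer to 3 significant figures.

After mixing, C = (4680·21.00 + 434.0·436.0) / 5114 = 287500/5114 = 56.22 mg/L.
Half-life 0.84 d → k = ln 2 / 0.84 = 0.8252 d⁻¹.
56.22·exp(−k·t) = 20 → t = ln(56.22/20)/k = 108200 s = 30.06 h.

30.1 h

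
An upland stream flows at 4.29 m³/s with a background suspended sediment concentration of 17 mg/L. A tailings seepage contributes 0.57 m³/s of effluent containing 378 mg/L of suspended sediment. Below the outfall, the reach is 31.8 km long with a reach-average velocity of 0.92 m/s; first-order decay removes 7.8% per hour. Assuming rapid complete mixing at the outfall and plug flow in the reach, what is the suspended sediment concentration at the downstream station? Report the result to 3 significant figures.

Mass balance: C = (4.290·17.00 + 0.5700·378.0) / 4.860 = 288.4/4.860 = 59.34 mg/L.
Travel time t = 31.8·1000 / 0.92 = 34570 s = 9.601 h.
7.8%/h lost → k = −ln(1 − 0.078) = 0.08121 h⁻¹.
Decay over the reach: 59.34·exp(−kt) = 59.34·0.4585 = 27.21 mg/L.

27.2 mg/L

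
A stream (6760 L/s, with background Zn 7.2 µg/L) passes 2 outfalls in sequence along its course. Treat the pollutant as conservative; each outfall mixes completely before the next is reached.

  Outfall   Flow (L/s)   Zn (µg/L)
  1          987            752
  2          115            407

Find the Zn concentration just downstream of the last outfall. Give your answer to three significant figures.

107 µg/L

Outfall 1: combined Q = 7747 L/s; C = (6760·7.200 + 987.0·752.0)/7747 = 102.1 µg/L.
Outfall 2: combined Q = 7862 L/s; C = (7747·102.1 + 115.0·407.0)/7862 = 106.6 µg/L.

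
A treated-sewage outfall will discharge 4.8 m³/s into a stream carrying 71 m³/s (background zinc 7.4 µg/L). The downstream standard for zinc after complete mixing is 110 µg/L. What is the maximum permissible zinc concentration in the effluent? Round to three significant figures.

At the limit, (Qr·Cr + Qe·Cₑ)/(Qr + Qe) = 110:
Cₑ = (75.80·110 − 71.00·7.400) / 4.800 = 1628 µg/L.

1630 µg/L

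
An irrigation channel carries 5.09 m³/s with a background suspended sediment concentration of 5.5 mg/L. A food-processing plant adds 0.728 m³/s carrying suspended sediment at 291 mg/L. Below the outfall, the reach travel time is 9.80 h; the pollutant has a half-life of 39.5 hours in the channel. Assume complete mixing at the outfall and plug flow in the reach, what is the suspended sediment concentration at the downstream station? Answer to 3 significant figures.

34.7 mg/L

Conservation of mass: C = (5.090·5.500 + 0.7280·291.0) / 5.818 = 239.8/5.818 = 41.22 mg/L.
Half-life 39.5 h → k = ln 2 / 39.5 = 0.01755 h⁻¹ = 0.4212 d⁻¹.
Decay over the reach: 41.22·exp(−kt) = 41.22·0.8420 = 34.71 mg/L.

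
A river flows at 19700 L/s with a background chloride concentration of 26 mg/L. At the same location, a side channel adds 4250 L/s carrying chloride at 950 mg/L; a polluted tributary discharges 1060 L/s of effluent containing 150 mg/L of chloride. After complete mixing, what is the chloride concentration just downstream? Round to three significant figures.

Mass balance: C = (19700·26.00 + 4250·950.0 + 1060·150.0) / 25010 = 4709000/25010 = 188.3 mg/L.

188 mg/L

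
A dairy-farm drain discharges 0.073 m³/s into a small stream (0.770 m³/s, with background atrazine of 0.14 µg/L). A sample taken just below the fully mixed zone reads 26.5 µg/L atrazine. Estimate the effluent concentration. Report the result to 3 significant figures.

Mass balance: 0.7700·0.1400 + 0.07300·Cₑ = 0.8430·26.50
→ Cₑ = (0.8430·26.50 − 0.7700·0.1400) / 0.07300 = 304.5 µg/L.

305 µg/L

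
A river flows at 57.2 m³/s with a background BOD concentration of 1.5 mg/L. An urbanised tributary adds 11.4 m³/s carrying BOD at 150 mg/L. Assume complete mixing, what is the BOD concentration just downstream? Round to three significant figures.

26.2 mg/L

Conservation of mass: C = (57.20·1.500 + 11.40·150.0) / 68.60 = 1796/68.60 = 26.18 mg/L.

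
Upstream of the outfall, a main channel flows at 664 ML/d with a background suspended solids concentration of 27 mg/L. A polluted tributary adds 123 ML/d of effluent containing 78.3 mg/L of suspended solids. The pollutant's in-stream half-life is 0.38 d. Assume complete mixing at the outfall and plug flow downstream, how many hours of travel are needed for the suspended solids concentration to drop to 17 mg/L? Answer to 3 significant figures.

Mixed concentration C = ΣQC/ΣQ = (664.0·27.00 + 123.0·78.30) / 787.0 = 27560/787.0 = 35.02 mg/L.
Half-life 0.38 d → k = ln 2 / 0.38 = 1.824 d⁻¹.
35.02·exp(−k·t) = 17 → t = ln(35.02/17)/k = 34230 s = 9.508 h.

9.51 h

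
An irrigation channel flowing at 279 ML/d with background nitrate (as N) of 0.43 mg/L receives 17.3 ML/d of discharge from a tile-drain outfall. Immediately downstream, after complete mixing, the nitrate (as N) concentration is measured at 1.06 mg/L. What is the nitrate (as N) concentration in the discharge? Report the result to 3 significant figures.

Mass balance: 279.0·0.4300 + 17.30·Cₑ = 296.3·1.060
→ Cₑ = (296.3·1.060 − 279.0·0.4300) / 17.30 = 11.22 mg/L.

11.2 mg/L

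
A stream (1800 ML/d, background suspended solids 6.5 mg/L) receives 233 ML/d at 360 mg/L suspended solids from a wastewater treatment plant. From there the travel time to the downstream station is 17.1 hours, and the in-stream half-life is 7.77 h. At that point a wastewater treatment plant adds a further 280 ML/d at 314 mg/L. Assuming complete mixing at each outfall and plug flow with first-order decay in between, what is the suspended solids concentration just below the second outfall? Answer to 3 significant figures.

Mixed concentration C = ΣQC/ΣQ = (1800·6.500 + 233.0·360.0) / 2033 = 95580/2033 = 47.01 mg/L; combined flow 2033 ML/d.
Half-life 7.77 h → k = ln 2 / 7.77 = 0.08921 h⁻¹ = 2.141 d⁻¹.
First-order decay: C = 47.01·exp(−k·t) = 47.01·0.2175 = 10.23 mg/L.
At the second outfall, C = (2033·10.23 + 280.0·314.0) / (2033 + 280.0) = 47.00 mg/L.

47.0 mg/L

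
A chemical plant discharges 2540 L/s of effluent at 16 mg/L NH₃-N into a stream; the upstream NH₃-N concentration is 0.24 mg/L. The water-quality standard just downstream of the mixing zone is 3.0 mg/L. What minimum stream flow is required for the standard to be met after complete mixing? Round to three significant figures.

12000 L/s

Set C_mix = 3.0: (Q·0.2400 + 2540·16.00) / (Q + 2540) = 3.0
→ Q = 2540·(16.00 − 3.0)/(3.0 − 0.2400) = 11960 L/s.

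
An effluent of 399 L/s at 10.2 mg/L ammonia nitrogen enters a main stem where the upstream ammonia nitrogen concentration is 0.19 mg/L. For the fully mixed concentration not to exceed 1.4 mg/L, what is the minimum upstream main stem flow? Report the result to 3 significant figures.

2900 L/s

Set C_mix = 1.4: (Q·0.1900 + 399.0·10.20) / (Q + 399.0) = 1.4
→ Q = 399.0·(10.20 − 1.4)/(1.4 − 0.1900) = 2902 L/s.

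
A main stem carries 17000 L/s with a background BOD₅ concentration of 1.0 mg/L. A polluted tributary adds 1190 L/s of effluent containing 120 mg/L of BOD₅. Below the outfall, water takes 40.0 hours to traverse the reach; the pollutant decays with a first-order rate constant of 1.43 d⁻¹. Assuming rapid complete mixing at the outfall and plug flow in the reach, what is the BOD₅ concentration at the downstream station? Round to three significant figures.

Conservation of mass: C = (17000·1.000 + 1190·120.0) / 18190 = 159800/18190 = 8.785 mg/L.
Decay over the reach: 8.785·exp(−kt) = 8.785·0.09224 = 0.8104 mg/L.

0.810 mg/L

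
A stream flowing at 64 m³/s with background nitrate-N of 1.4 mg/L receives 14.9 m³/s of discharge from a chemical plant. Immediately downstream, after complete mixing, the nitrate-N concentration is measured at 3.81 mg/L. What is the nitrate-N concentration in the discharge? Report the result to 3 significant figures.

14.2 mg/L

Mass balance: 64.00·1.400 + 14.90·Cₑ = 78.90·3.810
→ Cₑ = (78.90·3.810 − 64.00·1.400) / 14.90 = 14.16 mg/L.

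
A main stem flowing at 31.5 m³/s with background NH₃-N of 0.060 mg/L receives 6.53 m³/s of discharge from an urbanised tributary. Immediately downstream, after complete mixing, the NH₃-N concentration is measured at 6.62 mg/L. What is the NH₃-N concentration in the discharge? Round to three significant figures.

38.3 mg/L

Mass balance: 31.50·0.06000 + 6.530·Cₑ = 38.03·6.620
→ Cₑ = (38.03·6.620 − 31.50·0.06000) / 6.530 = 38.26 mg/L.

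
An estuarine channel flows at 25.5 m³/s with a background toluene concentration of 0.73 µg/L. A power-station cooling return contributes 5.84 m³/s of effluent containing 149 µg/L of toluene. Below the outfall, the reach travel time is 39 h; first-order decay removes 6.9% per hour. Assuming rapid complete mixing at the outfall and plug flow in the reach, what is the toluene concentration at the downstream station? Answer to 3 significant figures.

1.74 µg/L

Flow-weighted average: C = (25.50·0.7300 + 5.840·149.0) / 31.34 = 888.8/31.34 = 28.36 µg/L.
6.9%/h lost → k = −ln(1 − 0.069) = 0.07150 h⁻¹.
Decay over the reach: 28.36·exp(−kt) = 28.36·0.06152 = 1.745 µg/L.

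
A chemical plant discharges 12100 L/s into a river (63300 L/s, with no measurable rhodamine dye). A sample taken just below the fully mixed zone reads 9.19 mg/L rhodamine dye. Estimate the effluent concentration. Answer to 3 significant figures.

Mass balance: 63300·0 + 12100·Cₑ = 75400·9.190
→ Cₑ = (75400·9.190 − 63300·0) / 12100 = 57.27 mg/L.

57.3 mg/L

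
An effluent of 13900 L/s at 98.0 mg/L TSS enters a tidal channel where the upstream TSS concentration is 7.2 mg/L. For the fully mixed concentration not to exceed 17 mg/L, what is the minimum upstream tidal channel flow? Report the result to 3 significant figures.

115000 L/s

Set C_mix = 17: (Q·7.200 + 13900·98.00) / (Q + 13900) = 17
→ Q = 13900·(98.00 − 17)/(17 − 7.200) = 114900 L/s.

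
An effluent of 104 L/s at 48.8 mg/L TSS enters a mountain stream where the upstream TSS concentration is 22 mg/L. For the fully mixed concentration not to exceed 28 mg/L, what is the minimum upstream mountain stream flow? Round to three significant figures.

361 L/s

Set C_mix = 28: (Q·22.00 + 104.0·48.80) / (Q + 104.0) = 28
→ Q = 104.0·(48.80 − 28)/(28 − 22.00) = 360.5 L/s.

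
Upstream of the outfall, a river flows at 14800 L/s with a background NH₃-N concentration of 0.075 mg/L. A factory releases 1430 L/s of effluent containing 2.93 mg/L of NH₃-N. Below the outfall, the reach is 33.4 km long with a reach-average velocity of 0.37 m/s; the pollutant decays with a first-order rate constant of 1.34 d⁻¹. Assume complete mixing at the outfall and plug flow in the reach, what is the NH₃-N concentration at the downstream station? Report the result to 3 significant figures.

Conservation of mass: C = (14800·0.07500 + 1430·2.930) / 16230 = 5300/16230 = 0.3265 mg/L.
Travel time t = 33.4·1000 / 0.37 = 90270 s = 25.08 h.
After decay, C = 0.3265 × e^(−kt) = 0.3265 × 0.2466 = 0.08052 mg/L.

0.0805 mg/L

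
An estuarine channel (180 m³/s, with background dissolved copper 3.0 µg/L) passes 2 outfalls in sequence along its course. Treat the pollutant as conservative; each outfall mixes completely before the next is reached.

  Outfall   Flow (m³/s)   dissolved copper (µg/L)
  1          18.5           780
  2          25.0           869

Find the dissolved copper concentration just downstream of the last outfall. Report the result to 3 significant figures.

164 µg/L

Below outfall 1: Q → 198.5 m³/s, C = (180.0·3.000 + 18.50·780.0)/198.5 = 75.42 µg/L.
Below outfall 2: Q → 223.5 m³/s, C = (198.5·75.42 + 25.00·869.0)/223.5 = 164.2 µg/L.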